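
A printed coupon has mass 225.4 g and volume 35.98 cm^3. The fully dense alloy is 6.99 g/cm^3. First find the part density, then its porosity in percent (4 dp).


rho_part = 225.4 / 35.98 = 6.26459144 g/cm^3
Porosity = (1 - 6.26459144/6.99)*100 = 10.3778 %


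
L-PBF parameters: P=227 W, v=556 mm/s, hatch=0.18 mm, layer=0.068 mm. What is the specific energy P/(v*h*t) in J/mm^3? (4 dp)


Build rate = 556 * 0.18 * 0.068 = 6.80544 mm^3/s
SE = 227 / 6.80544 = 33.3557 J/mm^3


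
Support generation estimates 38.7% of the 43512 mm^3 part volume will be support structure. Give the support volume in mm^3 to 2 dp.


V_support = 43512 * 0.387 = 16839.14 mm^3


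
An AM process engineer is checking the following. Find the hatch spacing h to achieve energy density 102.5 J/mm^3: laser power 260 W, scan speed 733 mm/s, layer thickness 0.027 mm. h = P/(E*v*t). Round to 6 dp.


h = 260 / (102.5*733*0.027) = 0.128169 mm


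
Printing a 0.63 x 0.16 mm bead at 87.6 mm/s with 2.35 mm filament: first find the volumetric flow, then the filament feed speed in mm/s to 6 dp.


Q = 0.63 * 0.16 * 87.6 = 8.83008 mm^3/s
A_fil = pi*(2.35/2)^2 = 4.33736136 mm^2
v_feed = 8.83008 / 4.33736136 = 2.035818 mm/s


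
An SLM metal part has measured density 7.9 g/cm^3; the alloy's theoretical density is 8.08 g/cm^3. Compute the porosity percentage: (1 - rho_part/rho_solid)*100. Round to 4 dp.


Porosity = (1-7.9/8.08)*100 = 2.2277 %


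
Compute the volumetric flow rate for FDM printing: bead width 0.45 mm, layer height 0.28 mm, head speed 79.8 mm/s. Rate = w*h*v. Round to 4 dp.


Rate = 0.45 * 0.28 * 79.8 = 10.0548 mm^3/s


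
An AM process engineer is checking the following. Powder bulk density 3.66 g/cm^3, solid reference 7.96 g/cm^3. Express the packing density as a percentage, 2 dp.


Packing = (3.66/7.96)*100 = 45.98 %


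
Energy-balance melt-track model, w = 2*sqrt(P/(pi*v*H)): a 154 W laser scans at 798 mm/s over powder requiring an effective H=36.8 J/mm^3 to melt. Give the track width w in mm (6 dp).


w = 2*sqrt(154/(pi*798*36.8)) = 0.081713 mm


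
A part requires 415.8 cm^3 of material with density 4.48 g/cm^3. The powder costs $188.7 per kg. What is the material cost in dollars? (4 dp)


Mass = 415.8*4.48/1000 = 1.862784 kg
Cost = 1.862784 * 188.7 = 351.5073 $


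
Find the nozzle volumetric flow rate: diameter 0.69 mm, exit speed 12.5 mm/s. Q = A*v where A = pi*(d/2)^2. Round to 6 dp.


A = pi*(0.69/2)^2 = 0.37392807 mm^2
Q = 0.37392807 * 12.5 = 4.674101 mm^3/s


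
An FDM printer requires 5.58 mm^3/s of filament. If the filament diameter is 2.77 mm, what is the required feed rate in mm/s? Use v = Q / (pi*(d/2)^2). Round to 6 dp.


A = pi*(2.77/2)^2 = 6.026282
v = 5.58 / 6.026282 = 0.925944 mm/s


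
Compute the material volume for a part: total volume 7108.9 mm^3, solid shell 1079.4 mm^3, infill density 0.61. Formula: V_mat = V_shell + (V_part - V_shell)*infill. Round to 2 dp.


V_infill = (7108.9 - 1079.4) * 0.61 = 3678.0
V_total = 1079.4 + 3678.0 = 4757.4 mm^3


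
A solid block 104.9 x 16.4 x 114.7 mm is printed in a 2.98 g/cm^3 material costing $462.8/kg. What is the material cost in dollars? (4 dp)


V = 104.9 * 16.4 * 114.7 = 197325.292 mm^3 = 197.325292 cm^3
Mass = 197.325292 * 2.98 / 1000 = 0.58802937 kg
Cost = 0.58802937 * 462.8 = 272.14 $


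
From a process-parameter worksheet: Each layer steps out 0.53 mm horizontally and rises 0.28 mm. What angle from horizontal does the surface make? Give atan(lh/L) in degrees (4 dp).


angle = atan(0.28/0.53) = 27.8476 degrees


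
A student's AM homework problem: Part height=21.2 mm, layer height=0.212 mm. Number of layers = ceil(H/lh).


Layers = ceil(21.2/0.212) = 100


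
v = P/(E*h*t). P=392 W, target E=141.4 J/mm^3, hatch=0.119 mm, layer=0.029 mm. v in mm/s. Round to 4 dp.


v = 392 / (141.4*0.119*0.029) = 803.3258 mm/s


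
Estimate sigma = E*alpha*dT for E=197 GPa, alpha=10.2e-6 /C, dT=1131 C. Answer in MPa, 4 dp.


sigma = 197*1000 * 10.2e-6 * 1131 = 2272.6314 MPa


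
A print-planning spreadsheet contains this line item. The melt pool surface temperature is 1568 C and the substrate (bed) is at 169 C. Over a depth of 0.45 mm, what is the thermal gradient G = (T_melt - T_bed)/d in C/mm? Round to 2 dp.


G = (1568-169)/0.45 = 3108.89 C/mm


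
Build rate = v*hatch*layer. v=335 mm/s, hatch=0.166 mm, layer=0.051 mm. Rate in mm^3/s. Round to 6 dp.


Rate = 335 * 0.166 * 0.051 = 2.83611 mm^3/s


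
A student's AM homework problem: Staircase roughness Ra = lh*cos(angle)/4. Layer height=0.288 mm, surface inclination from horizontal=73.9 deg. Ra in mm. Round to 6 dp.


Ra = 0.288 * cos(73.9) / 4 = 0.019967 mm


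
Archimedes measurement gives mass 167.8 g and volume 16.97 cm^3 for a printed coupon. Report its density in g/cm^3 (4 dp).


rho = 167.8 / 16.97 = 9.888 g/cm^3


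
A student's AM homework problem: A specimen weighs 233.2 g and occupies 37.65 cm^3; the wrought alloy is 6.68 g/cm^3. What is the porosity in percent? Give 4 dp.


rho_part = 233.2 / 37.65 = 6.1938911 g/cm^3
Porosity = (1 - 6.1938911/6.68)*100 = 7.2771 %


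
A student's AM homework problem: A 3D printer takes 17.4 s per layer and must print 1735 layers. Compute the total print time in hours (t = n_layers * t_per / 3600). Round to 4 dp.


t = 1735 * 17.4 / 3600 = 8.3858 hrs


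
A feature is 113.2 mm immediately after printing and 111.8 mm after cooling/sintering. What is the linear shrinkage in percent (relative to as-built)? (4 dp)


Shrinkage = ((113.2-111.8)/113.2)*100 = 1.2367 %


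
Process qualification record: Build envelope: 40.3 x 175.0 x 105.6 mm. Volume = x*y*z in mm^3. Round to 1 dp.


V = 40.3 * 175.0 * 105.6 = 744744.0 mm^3


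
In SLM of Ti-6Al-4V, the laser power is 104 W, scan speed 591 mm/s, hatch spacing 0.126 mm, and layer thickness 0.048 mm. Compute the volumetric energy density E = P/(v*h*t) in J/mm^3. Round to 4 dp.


E = 104 / (591*0.126*0.048) = 29.0961 J/mm^3


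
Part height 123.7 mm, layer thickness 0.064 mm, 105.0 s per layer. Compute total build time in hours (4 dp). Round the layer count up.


Layers = ceil(123.7/0.064) = 1933
t = 1933 * 105.0 / 3600 = 56.3792 hrs


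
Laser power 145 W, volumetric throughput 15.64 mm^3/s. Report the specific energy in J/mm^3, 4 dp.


SE = 145 / 15.64 = 9.2711 J/mm^3


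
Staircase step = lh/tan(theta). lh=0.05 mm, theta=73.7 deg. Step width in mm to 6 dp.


step = 0.05 / tan(73.7) = 0.014621 mm


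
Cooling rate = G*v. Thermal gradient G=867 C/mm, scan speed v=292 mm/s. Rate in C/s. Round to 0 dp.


CR = 867 * 292 = 253164 C/s


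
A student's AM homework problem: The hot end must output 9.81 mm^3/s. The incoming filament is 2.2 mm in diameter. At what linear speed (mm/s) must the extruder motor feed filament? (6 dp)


A = pi*(2.2/2)^2 = 3.801327
v = 9.81 / 3.801327 = 2.580678 mm/s


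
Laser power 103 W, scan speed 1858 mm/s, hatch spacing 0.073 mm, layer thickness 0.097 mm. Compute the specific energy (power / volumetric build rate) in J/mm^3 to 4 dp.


Build rate = 1858 * 0.073 * 0.097 = 13.156498 mm^3/s
SE = 103 / 13.156498 = 7.8288 J/mm^3


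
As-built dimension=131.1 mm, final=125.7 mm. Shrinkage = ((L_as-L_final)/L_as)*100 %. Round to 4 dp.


Shrinkage = ((131.1-125.7)/131.1)*100 = 4.119 %


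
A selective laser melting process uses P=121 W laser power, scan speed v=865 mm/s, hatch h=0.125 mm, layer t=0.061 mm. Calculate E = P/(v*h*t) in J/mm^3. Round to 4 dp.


E = 121 / (865*0.125*0.061) = 18.3455 J/mm^3


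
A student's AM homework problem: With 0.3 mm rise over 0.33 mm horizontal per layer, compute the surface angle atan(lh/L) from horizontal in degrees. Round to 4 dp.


angle = atan(0.3/0.33) = 42.2737 degrees


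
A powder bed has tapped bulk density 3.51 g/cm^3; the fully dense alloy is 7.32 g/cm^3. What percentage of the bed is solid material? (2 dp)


Packing = (3.51/7.32)*100 = 47.95 %


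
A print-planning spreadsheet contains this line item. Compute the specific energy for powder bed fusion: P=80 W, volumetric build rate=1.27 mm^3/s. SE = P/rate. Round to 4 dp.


SE = 80 / 1.27 = 62.9921 J/mm^3


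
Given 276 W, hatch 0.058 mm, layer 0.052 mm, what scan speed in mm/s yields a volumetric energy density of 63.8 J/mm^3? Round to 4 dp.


v = 276 / (63.8*0.058*0.052) = 1434.3564 mm/s


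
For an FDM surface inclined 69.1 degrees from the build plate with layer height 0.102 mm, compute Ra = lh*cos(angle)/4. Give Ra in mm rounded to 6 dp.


Ra = 0.102 * cos(69.1) / 4 = 0.009097 mm


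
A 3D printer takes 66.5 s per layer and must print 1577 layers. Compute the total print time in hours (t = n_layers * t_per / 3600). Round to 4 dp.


t = 1577 * 66.5 / 3600 = 29.1307 hrs


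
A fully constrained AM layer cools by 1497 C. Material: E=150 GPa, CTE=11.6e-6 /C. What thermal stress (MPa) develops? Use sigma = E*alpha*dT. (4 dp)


sigma = 150*1000 * 11.6e-6 * 1497 = 2604.78 MPa


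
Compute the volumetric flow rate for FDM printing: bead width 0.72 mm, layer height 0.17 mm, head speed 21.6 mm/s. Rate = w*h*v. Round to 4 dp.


Rate = 0.72 * 0.17 * 21.6 = 2.6438 mm^3/s


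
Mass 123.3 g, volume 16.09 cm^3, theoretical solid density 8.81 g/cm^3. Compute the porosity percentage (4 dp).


rho_part = 123.3 / 16.09 = 7.66314481 g/cm^3
Porosity = (1 - 7.66314481/8.81)*100 = 13.0177 %


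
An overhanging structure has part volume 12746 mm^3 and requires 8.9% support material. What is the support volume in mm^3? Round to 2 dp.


V_support = 12746 * 0.089 = 1134.39 mm^3


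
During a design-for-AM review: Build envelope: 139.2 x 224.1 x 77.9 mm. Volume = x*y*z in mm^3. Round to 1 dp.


V = 139.2 * 224.1 * 77.9 = 2430068.7 mm^3


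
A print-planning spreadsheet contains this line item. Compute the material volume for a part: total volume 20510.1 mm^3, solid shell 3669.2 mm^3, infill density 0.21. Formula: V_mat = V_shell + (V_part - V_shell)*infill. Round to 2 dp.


V_infill = (20510.1 - 3669.2) * 0.21 = 3536.59
V_total = 3669.2 + 3536.59 = 7205.79 mm^3


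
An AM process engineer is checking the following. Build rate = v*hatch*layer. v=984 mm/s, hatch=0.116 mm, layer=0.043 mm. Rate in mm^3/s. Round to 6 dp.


Rate = 984 * 0.116 * 0.043 = 4.908192 mm^3/s


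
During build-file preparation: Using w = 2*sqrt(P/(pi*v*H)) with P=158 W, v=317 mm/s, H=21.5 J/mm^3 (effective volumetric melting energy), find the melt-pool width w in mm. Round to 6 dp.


w = 2*sqrt(158/(pi*317*21.5)) = 0.171805 mm


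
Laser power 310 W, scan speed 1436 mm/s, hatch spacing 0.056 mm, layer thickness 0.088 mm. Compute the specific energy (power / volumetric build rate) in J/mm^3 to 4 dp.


Build rate = 1436 * 0.056 * 0.088 = 7.076608 mm^3/s
SE = 310 / 7.076608 = 43.8063 J/mm^3


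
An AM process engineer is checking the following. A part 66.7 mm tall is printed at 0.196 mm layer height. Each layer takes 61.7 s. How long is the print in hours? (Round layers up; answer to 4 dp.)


Layers = ceil(66.7/0.196) = 341
t = 341 * 61.7 / 3600 = 5.8444 hrs


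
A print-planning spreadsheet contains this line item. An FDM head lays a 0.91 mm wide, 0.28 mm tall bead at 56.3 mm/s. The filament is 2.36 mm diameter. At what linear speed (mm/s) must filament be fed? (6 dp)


Q = 0.91 * 0.28 * 56.3 = 14.34524 mm^3/s
A_fil = pi*(2.36/2)^2 = 4.37435361 mm^2
v_feed = 14.34524 / 4.37435361 = 3.279397 mm/s


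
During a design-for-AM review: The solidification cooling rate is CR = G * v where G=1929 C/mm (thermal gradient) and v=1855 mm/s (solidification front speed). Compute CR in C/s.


CR = 1929 * 1855 = 3578295 C/s


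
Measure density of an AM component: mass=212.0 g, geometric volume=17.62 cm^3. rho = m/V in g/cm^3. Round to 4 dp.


rho = 212.0 / 17.62 = 12.0318 g/cm^3


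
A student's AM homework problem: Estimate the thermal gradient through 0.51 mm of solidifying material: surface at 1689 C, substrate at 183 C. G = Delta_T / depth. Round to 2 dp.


G = (1689-183)/0.51 = 2952.94 C/mm


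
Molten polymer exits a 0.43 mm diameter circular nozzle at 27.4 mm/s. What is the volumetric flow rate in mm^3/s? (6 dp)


A = pi*(0.43/2)^2 = 0.14522012 mm^2
Q = 0.14522012 * 27.4 = 3.979031 mm^3/s


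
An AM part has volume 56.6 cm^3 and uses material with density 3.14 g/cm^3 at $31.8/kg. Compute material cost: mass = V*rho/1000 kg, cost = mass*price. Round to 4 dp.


Mass = 56.6*3.14/1000 = 0.177724 kg
Cost = 0.177724 * 31.8 = 5.6516 $


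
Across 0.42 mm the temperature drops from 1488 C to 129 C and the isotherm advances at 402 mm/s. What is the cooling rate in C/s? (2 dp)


G = (1488-129)/0.42 = 3235.71428571 C/mm
CR = 3235.71428571 * 402 = 1300757.14 C/s


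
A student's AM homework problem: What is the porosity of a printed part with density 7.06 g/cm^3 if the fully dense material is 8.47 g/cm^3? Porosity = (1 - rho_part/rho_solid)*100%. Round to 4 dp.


Porosity = (1-7.06/8.47)*100 = 16.647 %


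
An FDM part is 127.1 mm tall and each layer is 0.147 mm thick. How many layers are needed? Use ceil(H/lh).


Layers = ceil(127.1/0.147) = 865


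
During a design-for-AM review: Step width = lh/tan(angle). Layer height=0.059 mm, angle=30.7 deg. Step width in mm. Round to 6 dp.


step = 0.059 / tan(30.7) = 0.099367 mm


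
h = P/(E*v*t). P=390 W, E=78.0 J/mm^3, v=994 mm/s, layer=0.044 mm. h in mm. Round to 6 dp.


h = 390 / (78.0*994*0.044) = 0.114322 mm


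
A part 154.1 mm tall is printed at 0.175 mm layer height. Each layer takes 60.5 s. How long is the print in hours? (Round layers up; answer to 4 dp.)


Layers = ceil(154.1/0.175) = 881
t = 881 * 60.5 / 3600 = 14.8057 hrs


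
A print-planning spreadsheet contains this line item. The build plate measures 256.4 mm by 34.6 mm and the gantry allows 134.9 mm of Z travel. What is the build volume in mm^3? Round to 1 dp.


V = 256.4 * 34.6 * 134.9 = 1196757.3 mm^3


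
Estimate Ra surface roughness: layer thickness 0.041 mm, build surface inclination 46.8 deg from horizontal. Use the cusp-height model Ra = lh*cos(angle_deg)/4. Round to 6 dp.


Ra = 0.041 * cos(46.8) / 4 = 0.007017 mm


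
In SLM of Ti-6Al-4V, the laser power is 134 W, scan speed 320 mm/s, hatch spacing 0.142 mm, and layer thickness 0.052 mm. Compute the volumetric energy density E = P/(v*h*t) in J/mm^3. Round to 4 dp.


E = 134 / (320*0.142*0.052) = 56.7105 J/mm^3


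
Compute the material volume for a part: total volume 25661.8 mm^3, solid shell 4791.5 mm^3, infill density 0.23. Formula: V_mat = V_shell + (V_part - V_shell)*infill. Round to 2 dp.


V_infill = (25661.8 - 4791.5) * 0.23 = 4800.17
V_total = 4791.5 + 4800.17 = 9591.67 mm^3


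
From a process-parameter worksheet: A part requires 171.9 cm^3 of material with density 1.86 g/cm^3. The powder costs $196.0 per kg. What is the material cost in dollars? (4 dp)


Mass = 171.9*1.86/1000 = 0.319734 kg
Cost = 0.319734 * 196.0 = 62.6679 $


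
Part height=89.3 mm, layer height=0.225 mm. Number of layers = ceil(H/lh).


Layers = ceil(89.3/0.225) = 397


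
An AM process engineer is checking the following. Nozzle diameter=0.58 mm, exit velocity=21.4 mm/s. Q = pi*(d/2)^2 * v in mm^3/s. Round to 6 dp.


A = pi*(0.58/2)^2 = 0.26420794 mm^2
Q = 0.26420794 * 21.4 = 5.65405 mm^3/s


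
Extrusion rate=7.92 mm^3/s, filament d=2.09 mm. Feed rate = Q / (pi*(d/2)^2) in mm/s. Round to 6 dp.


A = pi*(2.09/2)^2 = 3.430698
v = 7.92 / 3.430698 = 2.308568 mm/s


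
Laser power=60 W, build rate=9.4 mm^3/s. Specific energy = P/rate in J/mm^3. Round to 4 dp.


SE = 60 / 9.4 = 6.383 J/mm^3


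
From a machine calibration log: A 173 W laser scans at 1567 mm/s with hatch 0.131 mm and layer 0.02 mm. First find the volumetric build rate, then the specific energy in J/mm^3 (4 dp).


Build rate = 1567 * 0.131 * 0.02 = 4.10554 mm^3/s
SE = 173 / 4.10554 = 42.1382 J/mm^3


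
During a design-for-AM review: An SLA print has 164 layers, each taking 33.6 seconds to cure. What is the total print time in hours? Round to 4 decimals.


t = 164 * 33.6 / 3600 = 1.5307 hrs


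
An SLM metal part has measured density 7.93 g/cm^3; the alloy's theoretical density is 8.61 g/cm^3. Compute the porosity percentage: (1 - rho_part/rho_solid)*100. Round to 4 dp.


Porosity = (1-7.93/8.61)*100 = 7.8978 %


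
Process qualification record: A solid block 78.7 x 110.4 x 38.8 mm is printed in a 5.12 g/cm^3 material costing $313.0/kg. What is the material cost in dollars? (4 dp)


V = 78.7 * 110.4 * 38.8 = 337113.024 mm^3 = 337.113024 cm^3
Mass = 337.113024 * 5.12 / 1000 = 1.72601868 kg
Cost = 1.72601868 * 313.0 = 540.2438 $


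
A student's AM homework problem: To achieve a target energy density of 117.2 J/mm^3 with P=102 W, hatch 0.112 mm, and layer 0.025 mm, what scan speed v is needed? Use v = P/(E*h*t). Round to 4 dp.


v = 102 / (117.2*0.112*0.025) = 310.824 mm/s


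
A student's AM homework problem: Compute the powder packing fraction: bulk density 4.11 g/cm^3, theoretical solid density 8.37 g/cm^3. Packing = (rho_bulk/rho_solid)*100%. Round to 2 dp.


Packing = (4.11/8.37)*100 = 49.1 %


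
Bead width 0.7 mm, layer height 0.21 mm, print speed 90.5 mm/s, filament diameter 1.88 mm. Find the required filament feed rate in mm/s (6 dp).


Q = 0.7 * 0.21 * 90.5 = 13.3035 mm^3/s
A_fil = pi*(1.88/2)^2 = 2.77591127 mm^2
v_feed = 13.3035 / 2.77591127 = 4.79248 mm/s


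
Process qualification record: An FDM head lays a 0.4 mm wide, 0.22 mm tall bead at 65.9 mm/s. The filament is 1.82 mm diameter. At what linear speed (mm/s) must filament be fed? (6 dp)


Q = 0.4 * 0.22 * 65.9 = 5.7992 mm^3/s
A_fil = pi*(1.82/2)^2 = 2.60155288 mm^2
v_feed = 5.7992 / 2.60155288 = 2.22913 mm/s


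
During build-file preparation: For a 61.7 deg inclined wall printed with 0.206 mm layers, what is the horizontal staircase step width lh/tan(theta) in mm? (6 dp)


step = 0.206 / tan(61.7) = 0.11092 mm


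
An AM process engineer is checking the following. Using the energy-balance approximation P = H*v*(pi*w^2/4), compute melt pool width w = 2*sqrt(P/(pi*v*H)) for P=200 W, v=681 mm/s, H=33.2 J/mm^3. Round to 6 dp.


w = 2*sqrt(200/(pi*681*33.2)) = 0.106127 mm


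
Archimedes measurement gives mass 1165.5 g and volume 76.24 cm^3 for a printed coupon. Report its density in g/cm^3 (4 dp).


rho = 1165.5 / 76.24 = 15.2873 g/cm^3


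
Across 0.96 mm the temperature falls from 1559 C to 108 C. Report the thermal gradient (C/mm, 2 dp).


G = (1559-108)/0.96 = 1511.46 C/mm


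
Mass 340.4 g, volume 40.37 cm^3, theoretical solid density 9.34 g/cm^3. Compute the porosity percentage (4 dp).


rho_part = 340.4 / 40.37 = 8.43200396 g/cm^3
Porosity = (1 - 8.43200396/9.34)*100 = 9.7216 %


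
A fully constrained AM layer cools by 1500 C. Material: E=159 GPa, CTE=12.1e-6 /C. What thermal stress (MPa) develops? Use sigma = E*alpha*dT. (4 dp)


sigma = 159*1000 * 12.1e-6 * 1500 = 2885.85 MPa


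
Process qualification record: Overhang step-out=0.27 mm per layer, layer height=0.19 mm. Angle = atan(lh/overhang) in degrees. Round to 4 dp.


angle = atan(0.19/0.27) = 35.1342 degrees


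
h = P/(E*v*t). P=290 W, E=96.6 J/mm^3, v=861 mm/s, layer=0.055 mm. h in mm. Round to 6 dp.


h = 290 / (96.6*861*0.055) = 0.063395 mm


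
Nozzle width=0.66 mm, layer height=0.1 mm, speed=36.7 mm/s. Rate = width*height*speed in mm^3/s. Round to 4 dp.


Rate = 0.66 * 0.1 * 36.7 = 2.4222 mm^3/s


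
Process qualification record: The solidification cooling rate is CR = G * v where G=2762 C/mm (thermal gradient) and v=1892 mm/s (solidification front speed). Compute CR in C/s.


CR = 2762 * 1892 = 5225704 C/s


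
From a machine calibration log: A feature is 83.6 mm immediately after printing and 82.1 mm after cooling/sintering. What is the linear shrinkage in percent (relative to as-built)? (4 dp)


Shrinkage = ((83.6-82.1)/83.6)*100 = 1.7943 %


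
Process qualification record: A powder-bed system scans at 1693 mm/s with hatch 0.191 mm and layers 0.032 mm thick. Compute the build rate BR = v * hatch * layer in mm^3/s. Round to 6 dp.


Rate = 1693 * 0.191 * 0.032 = 10.347616 mm^3/s


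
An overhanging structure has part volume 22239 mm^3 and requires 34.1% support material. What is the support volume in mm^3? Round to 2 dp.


V_support = 22239 * 0.341 = 7583.5 mm^3


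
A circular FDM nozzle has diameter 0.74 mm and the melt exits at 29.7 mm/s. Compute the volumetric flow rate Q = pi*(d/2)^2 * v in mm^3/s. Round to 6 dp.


A = pi*(0.74/2)^2 = 0.43008403 mm^2
Q = 0.43008403 * 29.7 = 12.773496 mm^3/s


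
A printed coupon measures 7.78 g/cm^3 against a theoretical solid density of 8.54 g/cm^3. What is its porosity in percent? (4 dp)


Porosity = (1-7.78/8.54)*100 = 8.8993 %


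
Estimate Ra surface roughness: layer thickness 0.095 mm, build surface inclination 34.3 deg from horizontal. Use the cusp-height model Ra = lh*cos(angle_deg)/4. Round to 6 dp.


Ra = 0.095 * cos(34.3) / 4 = 0.01962 mm


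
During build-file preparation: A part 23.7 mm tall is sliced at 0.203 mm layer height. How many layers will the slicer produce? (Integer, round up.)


Layers = ceil(23.7/0.203) = 117


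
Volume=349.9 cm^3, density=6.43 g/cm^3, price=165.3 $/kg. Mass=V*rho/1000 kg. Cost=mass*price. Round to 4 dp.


Mass = 349.9*6.43/1000 = 2.249857 kg
Cost = 2.249857 * 165.3 = 371.9014 $


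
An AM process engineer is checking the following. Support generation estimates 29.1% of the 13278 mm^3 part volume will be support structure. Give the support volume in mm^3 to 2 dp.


V_support = 13278 * 0.291 = 3863.9 mm^3


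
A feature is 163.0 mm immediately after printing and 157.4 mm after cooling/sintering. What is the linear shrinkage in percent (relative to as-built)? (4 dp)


Shrinkage = ((163.0-157.4)/163.0)*100 = 3.4356 %


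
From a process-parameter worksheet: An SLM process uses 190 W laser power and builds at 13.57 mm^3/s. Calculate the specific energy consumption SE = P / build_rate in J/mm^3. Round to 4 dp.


SE = 190 / 13.57 = 14.0015 J/mm^3


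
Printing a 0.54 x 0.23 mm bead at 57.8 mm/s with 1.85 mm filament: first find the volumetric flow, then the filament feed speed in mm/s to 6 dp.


Q = 0.54 * 0.23 * 57.8 = 7.17876 mm^3/s
A_fil = pi*(1.85/2)^2 = 2.68802521 mm^2
v_feed = 7.17876 / 2.68802521 = 2.670645 mm/s


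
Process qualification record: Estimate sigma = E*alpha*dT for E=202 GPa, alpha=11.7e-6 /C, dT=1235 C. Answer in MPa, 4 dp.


sigma = 202*1000 * 11.7e-6 * 1235 = 2918.799 MPa


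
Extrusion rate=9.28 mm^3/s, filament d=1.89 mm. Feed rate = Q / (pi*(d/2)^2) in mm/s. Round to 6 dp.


A = pi*(1.89/2)^2 = 2.805521
v = 9.28 / 2.805521 = 3.307764 mm/s


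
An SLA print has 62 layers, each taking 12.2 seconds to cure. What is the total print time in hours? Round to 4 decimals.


t = 62 * 12.2 / 3600 = 0.2101 hrs


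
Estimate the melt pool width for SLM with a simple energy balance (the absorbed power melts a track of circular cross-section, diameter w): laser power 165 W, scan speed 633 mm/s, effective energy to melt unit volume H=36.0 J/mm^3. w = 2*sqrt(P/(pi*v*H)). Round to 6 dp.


w = 2*sqrt(165/(pi*633*36.0)) = 0.096016 mm


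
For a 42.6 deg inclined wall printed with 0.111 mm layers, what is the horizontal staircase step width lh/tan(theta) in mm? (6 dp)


step = 0.111 / tan(42.6) = 0.120712 mm


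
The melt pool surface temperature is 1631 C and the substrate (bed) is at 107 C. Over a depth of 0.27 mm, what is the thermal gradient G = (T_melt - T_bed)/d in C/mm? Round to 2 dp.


G = (1631-107)/0.27 = 5644.44 C/mm


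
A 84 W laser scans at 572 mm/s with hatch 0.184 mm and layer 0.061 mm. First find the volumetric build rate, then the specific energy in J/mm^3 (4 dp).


Build rate = 572 * 0.184 * 0.061 = 6.420128 mm^3/s
SE = 84 / 6.420128 = 13.0839 J/mm^3


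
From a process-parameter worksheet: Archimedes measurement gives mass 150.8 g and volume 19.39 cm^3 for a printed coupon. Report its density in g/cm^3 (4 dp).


rho = 150.8 / 19.39 = 7.7772 g/cm^3


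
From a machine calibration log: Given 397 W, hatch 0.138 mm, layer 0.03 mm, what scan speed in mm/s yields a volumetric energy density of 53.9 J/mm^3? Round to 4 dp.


v = 397 / (53.9*0.138*0.03) = 1779.1043 mm/s


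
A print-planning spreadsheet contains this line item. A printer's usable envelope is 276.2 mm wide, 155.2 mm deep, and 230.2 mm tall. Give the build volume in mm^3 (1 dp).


V = 276.2 * 155.2 * 230.2 = 9867808.4 mm^3


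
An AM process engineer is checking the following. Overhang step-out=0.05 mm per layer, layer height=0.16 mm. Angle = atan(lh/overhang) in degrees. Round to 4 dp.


angle = atan(0.16/0.05) = 72.646 degrees


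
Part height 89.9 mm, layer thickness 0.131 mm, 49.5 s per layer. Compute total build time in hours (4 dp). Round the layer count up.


Layers = ceil(89.9/0.131) = 687
t = 687 * 49.5 / 3600 = 9.4463 hrs


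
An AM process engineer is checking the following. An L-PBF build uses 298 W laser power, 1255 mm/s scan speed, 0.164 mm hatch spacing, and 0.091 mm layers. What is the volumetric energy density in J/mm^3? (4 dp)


E = 298 / (1255*0.164*0.091) = 15.9106 J/mm^3


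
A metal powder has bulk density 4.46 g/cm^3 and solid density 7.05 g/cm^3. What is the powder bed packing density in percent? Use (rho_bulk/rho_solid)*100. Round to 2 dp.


Packing = (4.46/7.05)*100 = 63.26 %


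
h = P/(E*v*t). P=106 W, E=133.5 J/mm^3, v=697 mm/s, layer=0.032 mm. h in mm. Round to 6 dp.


h = 106 / (133.5*697*0.032) = 0.035599 mm


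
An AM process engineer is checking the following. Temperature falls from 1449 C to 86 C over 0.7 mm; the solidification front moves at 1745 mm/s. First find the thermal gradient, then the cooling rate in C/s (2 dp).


G = (1449-86)/0.7 = 1947.14285714 C/mm
CR = 1947.14285714 * 1745 = 3397764.29 C/s


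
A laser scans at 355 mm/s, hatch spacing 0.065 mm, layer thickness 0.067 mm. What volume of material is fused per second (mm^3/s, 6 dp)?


Rate = 355 * 0.065 * 0.067 = 1.546025 mm^3/s


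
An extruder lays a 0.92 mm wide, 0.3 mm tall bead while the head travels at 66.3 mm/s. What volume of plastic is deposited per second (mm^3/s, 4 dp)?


Rate = 0.92 * 0.3 * 66.3 = 18.2988 mm^3/s


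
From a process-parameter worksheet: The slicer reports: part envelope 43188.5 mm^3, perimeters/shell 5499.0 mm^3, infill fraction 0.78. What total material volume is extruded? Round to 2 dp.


V_infill = (43188.5 - 5499.0) * 0.78 = 29397.81
V_total = 5499.0 + 29397.81 = 34896.81 mm^3


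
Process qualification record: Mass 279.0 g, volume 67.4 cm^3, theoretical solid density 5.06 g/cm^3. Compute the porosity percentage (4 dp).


rho_part = 279.0 / 67.4 = 4.13946588 g/cm^3
Porosity = (1 - 4.13946588/5.06)*100 = 18.1924 %


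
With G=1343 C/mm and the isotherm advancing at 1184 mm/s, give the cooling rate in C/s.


CR = 1343 * 1184 = 1590112 C/s


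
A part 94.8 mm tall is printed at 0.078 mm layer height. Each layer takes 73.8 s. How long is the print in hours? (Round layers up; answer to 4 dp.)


Layers = ceil(94.8/0.078) = 1216
t = 1216 * 73.8 / 3600 = 24.928 hrs


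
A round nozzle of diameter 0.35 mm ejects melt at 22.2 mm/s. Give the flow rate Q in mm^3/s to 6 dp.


A = pi*(0.35/2)^2 = 0.09621128 mm^2
Q = 0.09621128 * 22.2 = 2.13589 mm^3/s


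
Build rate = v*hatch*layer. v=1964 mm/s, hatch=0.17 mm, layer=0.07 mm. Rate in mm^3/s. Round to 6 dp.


Rate = 1964 * 0.17 * 0.07 = 23.3716 mm^3/s


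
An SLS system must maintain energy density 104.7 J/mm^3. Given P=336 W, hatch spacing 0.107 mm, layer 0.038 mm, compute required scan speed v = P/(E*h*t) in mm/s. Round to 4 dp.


v = 336 / (104.7*0.107*0.038) = 789.2693 mm/s


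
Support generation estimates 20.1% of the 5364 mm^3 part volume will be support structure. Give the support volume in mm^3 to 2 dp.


V_support = 5364 * 0.201 = 1078.16 mm^3


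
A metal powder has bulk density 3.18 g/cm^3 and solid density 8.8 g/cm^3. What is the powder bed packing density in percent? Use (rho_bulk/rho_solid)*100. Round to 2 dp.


Packing = (3.18/8.8)*100 = 36.14 %


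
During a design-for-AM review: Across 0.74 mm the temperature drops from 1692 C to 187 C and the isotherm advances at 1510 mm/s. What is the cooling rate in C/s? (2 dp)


G = (1692-187)/0.74 = 2033.78378378 C/mm
CR = 2033.78378378 * 1510 = 3071013.51 C/s


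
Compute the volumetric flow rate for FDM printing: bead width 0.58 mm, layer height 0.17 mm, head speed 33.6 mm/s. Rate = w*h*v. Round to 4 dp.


Rate = 0.58 * 0.17 * 33.6 = 3.313 mm^3/s


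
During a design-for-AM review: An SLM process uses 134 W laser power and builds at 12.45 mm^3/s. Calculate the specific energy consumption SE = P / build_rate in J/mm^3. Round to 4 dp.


SE = 134 / 12.45 = 10.7631 J/mm^3


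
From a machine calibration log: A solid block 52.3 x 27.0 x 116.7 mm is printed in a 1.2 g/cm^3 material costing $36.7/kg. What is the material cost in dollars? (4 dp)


V = 52.3 * 27.0 * 116.7 = 164792.07 mm^3 = 164.79207 cm^3
Mass = 164.79207 * 1.2 / 1000 = 0.19775048 kg
Cost = 0.19775048 * 36.7 = 7.2574 $


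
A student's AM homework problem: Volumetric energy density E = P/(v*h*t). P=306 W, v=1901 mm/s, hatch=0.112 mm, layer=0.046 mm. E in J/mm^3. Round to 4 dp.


E = 306 / (1901*0.112*0.046) = 31.2438 J/mm^3


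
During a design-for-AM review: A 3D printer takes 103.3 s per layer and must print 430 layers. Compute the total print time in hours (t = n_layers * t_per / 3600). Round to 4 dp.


t = 430 * 103.3 / 3600 = 12.3386 hrs


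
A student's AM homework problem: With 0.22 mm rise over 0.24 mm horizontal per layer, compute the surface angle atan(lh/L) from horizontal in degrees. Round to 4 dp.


angle = atan(0.22/0.24) = 42.5104 degrees


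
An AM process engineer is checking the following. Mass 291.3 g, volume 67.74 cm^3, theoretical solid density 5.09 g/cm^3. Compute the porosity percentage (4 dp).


rho_part = 291.3 / 67.74 = 4.30026572 g/cm^3
Porosity = (1 - 4.30026572/5.09)*100 = 15.5154 %


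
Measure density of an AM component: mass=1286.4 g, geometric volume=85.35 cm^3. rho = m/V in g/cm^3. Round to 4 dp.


rho = 1286.4 / 85.35 = 15.0721 g/cm^3


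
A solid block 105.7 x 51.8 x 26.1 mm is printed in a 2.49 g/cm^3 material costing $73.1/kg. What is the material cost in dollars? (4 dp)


V = 105.7 * 51.8 * 26.1 = 142904.286 mm^3 = 142.904286 cm^3
Mass = 142.904286 * 2.49 / 1000 = 0.35583167 kg
Cost = 0.35583167 * 73.1 = 26.0113 $


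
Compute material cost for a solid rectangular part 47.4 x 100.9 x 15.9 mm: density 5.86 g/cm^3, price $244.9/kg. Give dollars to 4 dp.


V = 47.4 * 100.9 * 15.9 = 76044.294 mm^3 = 76.044294 cm^3
Mass = 76.044294 * 5.86 / 1000 = 0.44561956 kg
Cost = 0.44561956 * 244.9 = 109.1322 $


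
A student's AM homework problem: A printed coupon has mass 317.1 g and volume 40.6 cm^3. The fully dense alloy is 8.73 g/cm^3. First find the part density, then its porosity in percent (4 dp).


rho_part = 317.1 / 40.6 = 7.81034483 g/cm^3
Porosity = (1 - 7.81034483/8.73)*100 = 10.5344 %


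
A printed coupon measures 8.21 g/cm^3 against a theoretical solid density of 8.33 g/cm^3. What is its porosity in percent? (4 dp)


Porosity = (1-8.21/8.33)*100 = 1.4406 %


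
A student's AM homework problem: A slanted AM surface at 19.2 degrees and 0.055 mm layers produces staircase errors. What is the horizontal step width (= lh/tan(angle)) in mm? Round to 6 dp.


step = 0.055 / tan(19.2) = 0.157938 mm


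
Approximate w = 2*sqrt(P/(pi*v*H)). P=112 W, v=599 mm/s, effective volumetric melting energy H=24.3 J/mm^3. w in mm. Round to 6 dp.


w = 2*sqrt(112/(pi*599*24.3)) = 0.09898 mm


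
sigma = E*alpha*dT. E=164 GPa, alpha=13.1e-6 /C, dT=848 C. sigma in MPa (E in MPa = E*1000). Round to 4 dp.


sigma = 164*1000 * 13.1e-6 * 848 = 1821.8432 MPa


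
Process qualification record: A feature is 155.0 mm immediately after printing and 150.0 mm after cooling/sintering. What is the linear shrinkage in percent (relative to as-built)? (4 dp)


Shrinkage = ((155.0-150.0)/155.0)*100 = 3.2258 %


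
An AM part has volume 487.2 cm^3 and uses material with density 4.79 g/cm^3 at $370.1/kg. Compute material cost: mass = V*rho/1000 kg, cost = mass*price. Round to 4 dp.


Mass = 487.2*4.79/1000 = 2.333688 kg
Cost = 2.333688 * 370.1 = 863.6979 $


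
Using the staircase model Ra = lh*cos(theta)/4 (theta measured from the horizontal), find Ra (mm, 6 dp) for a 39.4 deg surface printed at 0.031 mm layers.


Ra = 0.031 * cos(39.4) / 4 = 0.005989 mm


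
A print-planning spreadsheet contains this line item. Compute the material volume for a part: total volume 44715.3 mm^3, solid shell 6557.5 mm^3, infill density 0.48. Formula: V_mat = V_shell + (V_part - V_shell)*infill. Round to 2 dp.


V_infill = (44715.3 - 6557.5) * 0.48 = 18315.74
V_total = 6557.5 + 18315.74 = 24873.24 mm^3


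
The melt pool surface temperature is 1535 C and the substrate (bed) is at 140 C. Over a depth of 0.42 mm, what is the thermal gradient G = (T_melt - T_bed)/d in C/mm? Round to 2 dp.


G = (1535-140)/0.42 = 3321.43 C/mm


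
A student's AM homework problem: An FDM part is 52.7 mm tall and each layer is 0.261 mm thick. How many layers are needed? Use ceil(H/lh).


Layers = ceil(52.7/0.261) = 202


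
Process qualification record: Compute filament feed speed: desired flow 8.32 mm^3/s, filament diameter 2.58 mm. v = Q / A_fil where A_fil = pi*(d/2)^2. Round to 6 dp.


A = pi*(2.58/2)^2 = 5.227924
v = 8.32 / 5.227924 = 1.591454 mm/s


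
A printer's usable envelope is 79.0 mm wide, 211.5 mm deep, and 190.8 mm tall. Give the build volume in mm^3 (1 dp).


V = 79.0 * 211.5 * 190.8 = 3187981.8 mm^3


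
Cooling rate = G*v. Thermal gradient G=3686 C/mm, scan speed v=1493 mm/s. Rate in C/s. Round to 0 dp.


CR = 3686 * 1493 = 5503198 C/s


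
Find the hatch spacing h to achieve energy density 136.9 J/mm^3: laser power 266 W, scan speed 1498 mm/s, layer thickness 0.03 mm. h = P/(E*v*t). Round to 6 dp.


h = 266 / (136.9*1498*0.03) = 0.043236 mm


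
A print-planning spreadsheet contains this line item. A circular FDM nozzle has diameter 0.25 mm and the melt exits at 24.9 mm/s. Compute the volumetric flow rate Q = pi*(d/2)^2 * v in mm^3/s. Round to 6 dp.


A = pi*(0.25/2)^2 = 0.04908739 mm^2
Q = 0.04908739 * 24.9 = 1.222276 mm^3/s


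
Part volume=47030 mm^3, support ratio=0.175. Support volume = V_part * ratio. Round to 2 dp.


V_support = 47030 * 0.175 = 8230.25 mm^3


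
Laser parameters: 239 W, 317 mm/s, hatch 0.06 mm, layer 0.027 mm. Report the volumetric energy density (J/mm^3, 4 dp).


E = 239 / (317*0.06*0.027) = 465.397 J/mm^3


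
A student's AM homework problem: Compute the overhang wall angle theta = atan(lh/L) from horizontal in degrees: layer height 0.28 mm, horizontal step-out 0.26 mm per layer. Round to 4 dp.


angle = atan(0.28/0.26) = 47.1211 degrees


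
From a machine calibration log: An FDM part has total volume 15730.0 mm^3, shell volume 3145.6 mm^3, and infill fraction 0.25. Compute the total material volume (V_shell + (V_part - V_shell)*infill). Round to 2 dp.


V_infill = (15730.0 - 3145.6) * 0.25 = 3146.1
V_total = 3145.6 + 3146.1 = 6291.7 mm^3


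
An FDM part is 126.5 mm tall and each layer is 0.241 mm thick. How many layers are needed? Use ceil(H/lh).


Layers = ceil(126.5/0.241) = 525


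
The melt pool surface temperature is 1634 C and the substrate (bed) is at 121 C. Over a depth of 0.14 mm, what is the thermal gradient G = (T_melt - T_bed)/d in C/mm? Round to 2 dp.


G = (1634-121)/0.14 = 10807.14 C/mm


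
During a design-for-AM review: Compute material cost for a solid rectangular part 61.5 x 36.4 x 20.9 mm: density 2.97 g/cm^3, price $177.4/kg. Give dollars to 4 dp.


V = 61.5 * 36.4 * 20.9 = 46786.74 mm^3 = 46.78674 cm^3
Mass = 46.78674 * 2.97 / 1000 = 0.13895662 kg
Cost = 0.13895662 * 177.4 = 24.6509 $


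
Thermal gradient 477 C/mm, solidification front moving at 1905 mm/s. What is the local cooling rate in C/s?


CR = 477 * 1905 = 908685 C/s


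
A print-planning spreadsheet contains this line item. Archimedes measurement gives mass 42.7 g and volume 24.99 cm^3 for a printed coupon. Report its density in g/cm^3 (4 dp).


rho = 42.7 / 24.99 = 1.7087 g/cm^3


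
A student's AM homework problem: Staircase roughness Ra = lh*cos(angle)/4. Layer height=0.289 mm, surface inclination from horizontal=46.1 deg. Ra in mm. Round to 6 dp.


Ra = 0.289 * cos(46.1) / 4 = 0.050098 mm


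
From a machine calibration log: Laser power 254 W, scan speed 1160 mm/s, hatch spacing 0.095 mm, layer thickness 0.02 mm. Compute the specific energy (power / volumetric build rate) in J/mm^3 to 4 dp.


Build rate = 1160 * 0.095 * 0.02 = 2.204 mm^3/s
SE = 254 / 2.204 = 115.245 J/mm^3


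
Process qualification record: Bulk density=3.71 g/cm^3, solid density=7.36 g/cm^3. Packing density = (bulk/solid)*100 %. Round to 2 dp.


Packing = (3.71/7.36)*100 = 50.41 %


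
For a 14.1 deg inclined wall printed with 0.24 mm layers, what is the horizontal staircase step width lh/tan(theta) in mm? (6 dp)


step = 0.24 / tan(14.1) = 0.95548 mm


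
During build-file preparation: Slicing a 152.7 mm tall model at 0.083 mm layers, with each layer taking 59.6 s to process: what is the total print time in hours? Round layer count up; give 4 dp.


Layers = ceil(152.7/0.083) = 1840
t = 1840 * 59.6 / 3600 = 30.4622 hrs


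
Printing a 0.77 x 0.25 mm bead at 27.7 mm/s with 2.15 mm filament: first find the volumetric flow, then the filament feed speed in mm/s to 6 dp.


Q = 0.77 * 0.25 * 27.7 = 5.33225 mm^3/s
A_fil = pi*(2.15/2)^2 = 3.63050301 mm^2
v_feed = 5.33225 / 3.63050301 = 1.468736 mm/s


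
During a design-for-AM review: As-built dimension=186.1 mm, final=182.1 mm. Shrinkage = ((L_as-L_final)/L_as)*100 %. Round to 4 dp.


Shrinkage = ((186.1-182.1)/186.1)*100 = 2.1494 %


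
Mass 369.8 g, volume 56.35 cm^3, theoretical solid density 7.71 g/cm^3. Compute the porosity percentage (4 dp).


rho_part = 369.8 / 56.35 = 6.56255546 g/cm^3
Porosity = (1 - 6.56255546/7.71)*100 = 14.8825 %


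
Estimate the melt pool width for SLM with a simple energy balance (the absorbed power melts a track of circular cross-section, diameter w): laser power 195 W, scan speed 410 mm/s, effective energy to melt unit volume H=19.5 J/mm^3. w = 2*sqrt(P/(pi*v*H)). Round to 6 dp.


w = 2*sqrt(195/(pi*410*19.5)) = 0.176223 mm


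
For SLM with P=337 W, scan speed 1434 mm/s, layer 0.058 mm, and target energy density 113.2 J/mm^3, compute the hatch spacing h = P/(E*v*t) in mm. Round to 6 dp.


h = 337 / (113.2*1434*0.058) = 0.035794 mm


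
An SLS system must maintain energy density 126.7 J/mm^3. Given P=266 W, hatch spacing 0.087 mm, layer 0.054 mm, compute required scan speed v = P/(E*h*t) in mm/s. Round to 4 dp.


v = 266 / (126.7*0.087*0.054) = 446.8811 mm/s


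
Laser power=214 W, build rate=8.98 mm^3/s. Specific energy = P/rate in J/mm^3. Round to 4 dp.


SE = 214 / 8.98 = 23.8307 J/mm^3


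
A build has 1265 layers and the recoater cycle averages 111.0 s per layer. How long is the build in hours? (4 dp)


t = 1265 * 111.0 / 3600 = 39.0042 hrs


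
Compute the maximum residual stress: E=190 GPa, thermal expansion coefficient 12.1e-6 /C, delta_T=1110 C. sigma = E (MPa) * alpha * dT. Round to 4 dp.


sigma = 190*1000 * 12.1e-6 * 1110 = 2551.89 MPa
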